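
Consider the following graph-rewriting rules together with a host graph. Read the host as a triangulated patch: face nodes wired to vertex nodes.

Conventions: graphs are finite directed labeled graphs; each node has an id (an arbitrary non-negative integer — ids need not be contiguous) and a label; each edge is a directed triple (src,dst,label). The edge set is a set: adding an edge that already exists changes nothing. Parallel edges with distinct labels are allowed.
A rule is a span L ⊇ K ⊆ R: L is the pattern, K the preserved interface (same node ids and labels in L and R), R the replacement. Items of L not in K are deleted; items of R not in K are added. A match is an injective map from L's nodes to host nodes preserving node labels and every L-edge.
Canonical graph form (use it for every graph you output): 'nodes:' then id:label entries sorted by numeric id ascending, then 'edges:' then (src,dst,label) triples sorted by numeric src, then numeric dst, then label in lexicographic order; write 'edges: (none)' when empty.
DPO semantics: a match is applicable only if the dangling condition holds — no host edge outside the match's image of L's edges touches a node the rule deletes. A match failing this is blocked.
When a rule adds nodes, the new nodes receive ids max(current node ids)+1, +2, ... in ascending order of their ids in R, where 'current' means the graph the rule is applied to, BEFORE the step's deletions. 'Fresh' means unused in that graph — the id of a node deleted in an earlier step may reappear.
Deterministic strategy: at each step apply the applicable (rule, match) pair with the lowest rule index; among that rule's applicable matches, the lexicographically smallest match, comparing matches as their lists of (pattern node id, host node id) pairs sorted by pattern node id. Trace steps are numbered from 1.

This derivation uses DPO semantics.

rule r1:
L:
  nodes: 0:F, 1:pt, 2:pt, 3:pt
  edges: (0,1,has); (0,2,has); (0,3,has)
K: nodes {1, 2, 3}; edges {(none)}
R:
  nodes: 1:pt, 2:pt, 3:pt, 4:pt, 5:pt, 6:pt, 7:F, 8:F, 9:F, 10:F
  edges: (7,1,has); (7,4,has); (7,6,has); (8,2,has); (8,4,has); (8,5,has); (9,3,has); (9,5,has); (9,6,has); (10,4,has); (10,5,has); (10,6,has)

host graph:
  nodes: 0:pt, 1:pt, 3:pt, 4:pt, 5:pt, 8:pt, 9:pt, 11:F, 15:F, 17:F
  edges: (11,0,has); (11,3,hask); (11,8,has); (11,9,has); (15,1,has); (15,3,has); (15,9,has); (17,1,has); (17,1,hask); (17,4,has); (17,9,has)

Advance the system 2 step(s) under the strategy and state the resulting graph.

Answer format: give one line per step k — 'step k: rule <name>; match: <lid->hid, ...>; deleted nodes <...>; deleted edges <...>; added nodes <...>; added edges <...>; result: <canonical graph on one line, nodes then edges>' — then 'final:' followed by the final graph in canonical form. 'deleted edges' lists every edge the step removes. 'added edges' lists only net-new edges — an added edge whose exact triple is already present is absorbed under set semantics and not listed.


step 1: rule r1; match: 0->15, 1->1, 2->3, 3->9; deleted nodes 15; deleted edges (15,1,has); (15,3,has); (15,9,has); added nodes 18, 19, 20, 21, 22, 23, 24; added edges (21,1,has); (21,18,has); (21,20,has); (22,3,has); (22,18,has); (22,19,has); (23,9,has); (23,19,has); (23,20,has); (24,18,has); (24,19,has); (24,20,has); result: nodes: 0:pt, 1:pt, 3:pt, 4:pt, 5:pt, 8:pt, 9:pt, 11:F, 17:F, 18:pt, 19:pt, 20:pt, 21:F, 22:F, 23:F, 24:F edges: (11,0,has); (11,3,hask); (11,8,has); (11,9,has); (17,1,has); (17,1,hask); (17,4,has); (17,9,has); (21,1,has); (21,18,has); (21,20,has); (22,3,has); (22,18,has); (22,19,has); (23,9,has); (23,19,has); (23,20,has); (24,18,has); (24,19,has); (24,20,has)
step 2: rule r1; match: 0->21, 1->1, 2->18, 3->20; deleted nodes 21; deleted edges (21,1,has); (21,18,has); (21,20,has); added nodes 25, 26, 27, 28, 29, 30, 31; added edges (28,1,has); (28,25,has); (28,27,has); (29,18,has); (29,25,has); (29,26,has); (30,20,has); (30,26,has); (30,27,has); (31,25,has); (31,26,has); (31,27,has); result: nodes: 0:pt, 1:pt, 3:pt, 4:pt, 5:pt, 8:pt, 9:pt, 11:F, 17:F, 18:pt, 19:pt, 20:pt, 22:F, 23:F, 24:F, 25:pt, 26:pt, 27:pt, 28:F, 29:F, 30:F, 31:F edges: (11,0,has); (11,3,hask); (11,8,has); (11,9,has); (17,1,has); (17,1,hask); (17,4,has); (17,9,has); (22,3,has); (22,18,has); (22,19,has); (23,9,has); (23,19,has); (23,20,has); (24,18,has); (24,19,has); (24,20,has); (28,1,has); (28,25,has); (28,27,has); (29,18,has); (29,25,has); (29,26,has); (30,20,has); (30,26,has); (30,27,has); (31,25,has); (31,26,has); (31,27,has)
final:
nodes: 0:pt, 1:pt, 3:pt, 4:pt, 5:pt, 8:pt, 9:pt, 11:F, 17:F, 18:pt, 19:pt, 20:pt, 22:F, 23:F, 24:F, 25:pt, 26:pt, 27:pt, 28:F, 29:F, 30:F, 31:F
edges: (11,0,has); (11,3,hask); (11,8,has); (11,9,has); (17,1,has); (17,1,hask); (17,4,has); (17,9,has); (22,3,has); (22,18,has); (22,19,has); (23,9,has); (23,19,has); (23,20,has); (24,18,has); (24,19,has); (24,20,has); (28,1,has); (28,25,has); (28,27,has); (29,18,has); (29,25,has); (29,26,has); (30,20,has); (30,26,has); (30,27,has); (31,25,has); (31,26,has); (31,27,has)


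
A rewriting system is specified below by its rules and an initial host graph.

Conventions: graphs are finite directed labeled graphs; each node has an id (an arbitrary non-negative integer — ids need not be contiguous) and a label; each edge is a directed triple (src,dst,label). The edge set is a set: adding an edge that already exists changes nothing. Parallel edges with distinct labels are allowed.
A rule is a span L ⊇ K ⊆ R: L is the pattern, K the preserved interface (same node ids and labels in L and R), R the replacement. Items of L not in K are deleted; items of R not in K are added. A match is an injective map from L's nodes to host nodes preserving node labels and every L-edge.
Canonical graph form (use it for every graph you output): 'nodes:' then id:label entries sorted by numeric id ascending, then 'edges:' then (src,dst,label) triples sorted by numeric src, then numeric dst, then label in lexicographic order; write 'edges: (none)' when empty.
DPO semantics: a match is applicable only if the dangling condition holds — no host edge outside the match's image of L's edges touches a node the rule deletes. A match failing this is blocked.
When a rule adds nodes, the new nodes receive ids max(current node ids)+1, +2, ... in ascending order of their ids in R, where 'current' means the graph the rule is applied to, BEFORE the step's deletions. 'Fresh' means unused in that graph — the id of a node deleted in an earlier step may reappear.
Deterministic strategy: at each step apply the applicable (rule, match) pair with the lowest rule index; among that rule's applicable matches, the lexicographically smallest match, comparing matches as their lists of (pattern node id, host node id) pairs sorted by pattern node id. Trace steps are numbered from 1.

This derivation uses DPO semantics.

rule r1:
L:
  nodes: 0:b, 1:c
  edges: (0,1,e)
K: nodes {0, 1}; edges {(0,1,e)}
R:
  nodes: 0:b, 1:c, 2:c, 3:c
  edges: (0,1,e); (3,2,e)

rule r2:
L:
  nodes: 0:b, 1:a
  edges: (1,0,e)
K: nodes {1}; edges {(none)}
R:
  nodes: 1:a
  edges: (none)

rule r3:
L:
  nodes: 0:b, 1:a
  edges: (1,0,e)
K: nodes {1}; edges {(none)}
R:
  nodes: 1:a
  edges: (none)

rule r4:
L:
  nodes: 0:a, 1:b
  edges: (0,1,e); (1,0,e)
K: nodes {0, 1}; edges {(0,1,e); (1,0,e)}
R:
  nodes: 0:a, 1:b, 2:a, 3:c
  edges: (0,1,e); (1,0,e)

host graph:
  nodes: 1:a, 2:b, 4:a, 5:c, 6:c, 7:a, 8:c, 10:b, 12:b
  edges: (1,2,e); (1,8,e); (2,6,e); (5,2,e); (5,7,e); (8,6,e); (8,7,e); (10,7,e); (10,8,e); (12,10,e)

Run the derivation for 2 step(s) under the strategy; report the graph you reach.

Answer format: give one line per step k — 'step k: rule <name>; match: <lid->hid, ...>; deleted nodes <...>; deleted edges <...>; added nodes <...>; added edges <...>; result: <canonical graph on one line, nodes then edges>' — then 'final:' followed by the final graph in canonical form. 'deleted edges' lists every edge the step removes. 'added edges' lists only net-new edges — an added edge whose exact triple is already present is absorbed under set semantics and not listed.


step 1: rule r1; match: 0->2, 1->6; deleted nodes (none); deleted edges (none); added nodes 13, 14; added edges (14,13,e); result: nodes: 1:a, 2:b, 4:a, 5:c, 6:c, 7:a, 8:c, 10:b, 12:b, 13:c, 14:c edges: (1,2,e); (1,8,e); (2,6,e); (5,2,e); (5,7,e); (8,6,e); (8,7,e); (10,7,e); (10,8,e); (12,10,e); (14,13,e)
step 2: rule r1; match: 0->2, 1->6; deleted nodes (none); deleted edges (none); added nodes 15, 16; added edges (16,15,e); result: nodes: 1:a, 2:b, 4:a, 5:c, 6:c, 7:a, 8:c, 10:b, 12:b, 13:c, 14:c, 15:c, 16:c edges: (1,2,e); (1,8,e); (2,6,e); (5,2,e); (5,7,e); (8,6,e); (8,7,e); (10,7,e); (10,8,e); (12,10,e); (14,13,e); (16,15,e)
final:
nodes: 1:a, 2:b, 4:a, 5:c, 6:c, 7:a, 8:c, 10:b, 12:b, 13:c, 14:c, 15:c, 16:c
edges: (1,2,e); (1,8,e); (2,6,e); (5,2,e); (5,7,e); (8,6,e); (8,7,e); (10,7,e); (10,8,e); (12,10,e); (14,13,e); (16,15,e)


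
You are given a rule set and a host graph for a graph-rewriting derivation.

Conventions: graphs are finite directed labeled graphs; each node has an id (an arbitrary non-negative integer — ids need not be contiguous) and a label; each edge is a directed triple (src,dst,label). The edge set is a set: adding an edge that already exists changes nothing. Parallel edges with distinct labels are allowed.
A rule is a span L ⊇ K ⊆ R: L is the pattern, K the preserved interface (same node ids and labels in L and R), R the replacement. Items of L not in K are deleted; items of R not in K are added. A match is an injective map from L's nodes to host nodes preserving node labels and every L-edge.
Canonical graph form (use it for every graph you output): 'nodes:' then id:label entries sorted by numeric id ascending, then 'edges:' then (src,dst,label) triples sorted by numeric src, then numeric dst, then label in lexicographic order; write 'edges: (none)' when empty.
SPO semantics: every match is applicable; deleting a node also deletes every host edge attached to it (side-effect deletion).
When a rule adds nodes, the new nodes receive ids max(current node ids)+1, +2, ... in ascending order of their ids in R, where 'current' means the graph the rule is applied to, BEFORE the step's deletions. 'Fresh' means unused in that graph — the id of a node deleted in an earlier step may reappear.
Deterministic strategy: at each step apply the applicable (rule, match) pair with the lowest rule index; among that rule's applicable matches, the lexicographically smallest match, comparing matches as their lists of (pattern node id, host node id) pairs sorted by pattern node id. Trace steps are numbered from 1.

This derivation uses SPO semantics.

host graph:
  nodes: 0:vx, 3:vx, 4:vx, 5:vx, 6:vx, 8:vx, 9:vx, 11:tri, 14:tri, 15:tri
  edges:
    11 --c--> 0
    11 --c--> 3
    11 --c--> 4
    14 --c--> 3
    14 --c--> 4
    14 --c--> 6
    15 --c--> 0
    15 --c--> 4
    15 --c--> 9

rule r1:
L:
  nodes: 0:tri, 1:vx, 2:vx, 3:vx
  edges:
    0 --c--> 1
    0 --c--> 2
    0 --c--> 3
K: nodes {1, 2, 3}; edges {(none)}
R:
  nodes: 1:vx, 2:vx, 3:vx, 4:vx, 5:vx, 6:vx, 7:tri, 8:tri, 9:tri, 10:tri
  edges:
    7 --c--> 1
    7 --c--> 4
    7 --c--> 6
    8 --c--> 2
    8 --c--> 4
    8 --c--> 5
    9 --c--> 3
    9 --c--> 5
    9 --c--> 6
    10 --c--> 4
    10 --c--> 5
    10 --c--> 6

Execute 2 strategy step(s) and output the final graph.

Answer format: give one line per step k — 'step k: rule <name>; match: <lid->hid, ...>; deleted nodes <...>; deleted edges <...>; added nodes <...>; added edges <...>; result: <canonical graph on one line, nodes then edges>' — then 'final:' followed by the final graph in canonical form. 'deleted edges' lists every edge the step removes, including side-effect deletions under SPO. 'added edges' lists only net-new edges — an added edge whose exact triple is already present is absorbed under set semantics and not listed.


step 1: rule r1; match: 0->11, 1->0, 2->3, 3->4; deleted nodes 11; deleted edges (11,0,c); (11,3,c); (11,4,c); added nodes 16, 17, 18, 19, 20, 21, 22; added edges (19,0,c); (19,16,c); (19,18,c); (20,3,c); (20,16,c); (20,17,c); (21,4,c); (21,17,c); (21,18,c); (22,16,c); (22,17,c); (22,18,c); result: nodes: 0:vx, 3:vx, 4:vx, 5:vx, 6:vx, 8:vx, 9:vx, 14:tri, 15:tri, 16:vx, 17:vx, 18:vx, 19:tri, 20:tri, 21:tri, 22:tri edges: (14,3,c); (14,4,c); (14,6,c); (15,0,c); (15,4,c); (15,9,c); (19,0,c); (19,16,c); (19,18,c); (20,3,c); (20,16,c); (20,17,c); (21,4,c); (21,17,c); (21,18,c); (22,16,c); (22,17,c); (22,18,c)
step 2: rule r1; match: 0->14, 1->3, 2->4, 3->6; deleted nodes 14; deleted edges (14,3,c); (14,4,c); (14,6,c); added nodes 23, 24, 25, 26, 27, 28, 29; added edges (26,3,c); (26,23,c); (26,25,c); (27,4,c); (27,23,c); (27,24,c); (28,6,c); (28,24,c); (28,25,c); (29,23,c); (29,24,c); (29,25,c); result: nodes: 0:vx, 3:vx, 4:vx, 5:vx, 6:vx, 8:vx, 9:vx, 15:tri, 16:vx, 17:vx, 18:vx, 19:tri, 20:tri, 21:tri, 22:tri, 23:vx, 24:vx, 25:vx, 26:tri, 27:tri, 28:tri, 29:tri edges: (15,0,c); (15,4,c); (15,9,c); (19,0,c); (19,16,c); (19,18,c); (20,3,c); (20,16,c); (20,17,c); (21,4,c); (21,17,c); (21,18,c); (22,16,c); (22,17,c); (22,18,c); (26,3,c); (26,23,c); (26,25,c); (27,4,c); (27,23,c); (27,24,c); (28,6,c); (28,24,c); (28,25,c); (29,23,c); (29,24,c); (29,25,c)
final:
nodes: 0:vx, 3:vx, 4:vx, 5:vx, 6:vx, 8:vx, 9:vx, 15:tri, 16:vx, 17:vx, 18:vx, 19:tri, 20:tri, 21:tri, 22:tri, 23:vx, 24:vx, 25:vx, 26:tri, 27:tri, 28:tri, 29:tri
edges: (15,0,c); (15,4,c); (15,9,c); (19,0,c); (19,16,c); (19,18,c); (20,3,c); (20,16,c); (20,17,c); (21,4,c); (21,17,c); (21,18,c); (22,16,c); (22,17,c); (22,18,c); (26,3,c); (26,23,c); (26,25,c); (27,4,c); (27,23,c); (27,24,c); (28,6,c); (28,24,c); (28,25,c); (29,23,c); (29,24,c); (29,25,c)


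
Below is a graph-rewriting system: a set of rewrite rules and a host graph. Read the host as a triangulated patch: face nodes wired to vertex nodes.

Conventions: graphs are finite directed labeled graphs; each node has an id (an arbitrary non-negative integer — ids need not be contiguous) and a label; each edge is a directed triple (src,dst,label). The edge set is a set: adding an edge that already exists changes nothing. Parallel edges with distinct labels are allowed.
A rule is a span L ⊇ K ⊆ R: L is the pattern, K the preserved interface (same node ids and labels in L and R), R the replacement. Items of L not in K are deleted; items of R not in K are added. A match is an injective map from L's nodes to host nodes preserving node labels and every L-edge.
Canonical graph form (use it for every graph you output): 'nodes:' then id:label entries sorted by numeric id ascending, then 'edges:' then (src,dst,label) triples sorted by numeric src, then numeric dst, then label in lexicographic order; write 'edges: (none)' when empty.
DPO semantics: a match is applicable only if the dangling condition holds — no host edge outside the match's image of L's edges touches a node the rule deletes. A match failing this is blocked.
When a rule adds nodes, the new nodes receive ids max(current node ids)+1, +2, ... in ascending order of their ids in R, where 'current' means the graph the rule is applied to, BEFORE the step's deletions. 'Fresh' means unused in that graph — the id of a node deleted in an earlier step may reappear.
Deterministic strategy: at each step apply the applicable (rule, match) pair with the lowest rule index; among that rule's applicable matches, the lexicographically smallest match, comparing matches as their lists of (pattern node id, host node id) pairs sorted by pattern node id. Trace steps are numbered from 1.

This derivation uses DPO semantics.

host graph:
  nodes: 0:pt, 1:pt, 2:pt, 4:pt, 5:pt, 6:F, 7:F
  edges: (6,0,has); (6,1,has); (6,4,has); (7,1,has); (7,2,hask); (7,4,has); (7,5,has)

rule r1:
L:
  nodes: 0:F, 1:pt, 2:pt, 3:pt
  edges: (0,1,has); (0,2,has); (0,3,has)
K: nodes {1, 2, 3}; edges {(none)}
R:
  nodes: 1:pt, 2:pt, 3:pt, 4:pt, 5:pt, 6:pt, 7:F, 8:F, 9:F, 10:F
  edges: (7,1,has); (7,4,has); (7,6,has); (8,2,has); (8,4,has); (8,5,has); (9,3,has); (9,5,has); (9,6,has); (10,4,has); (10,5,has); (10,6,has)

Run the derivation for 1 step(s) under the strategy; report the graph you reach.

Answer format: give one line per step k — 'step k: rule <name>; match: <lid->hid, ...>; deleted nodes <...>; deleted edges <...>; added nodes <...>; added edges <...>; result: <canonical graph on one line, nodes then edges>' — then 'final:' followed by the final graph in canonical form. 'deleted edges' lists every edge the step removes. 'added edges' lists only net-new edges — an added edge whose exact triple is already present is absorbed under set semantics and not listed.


step 1: rule r1; match: 0->6, 1->0, 2->1, 3->4; deleted nodes 6; deleted edges (6,0,has); (6,1,has); (6,4,has); added nodes 8, 9, 10, 11, 12, 13, 14; added edges (11,0,has); (11,8,has); (11,10,has); (12,1,has); (12,8,has); (12,9,has); (13,4,has); (13,9,has); (13,10,has); (14,8,has); (14,9,has); (14,10,has); result: nodes: 0:pt, 1:pt, 2:pt, 4:pt, 5:pt, 7:F, 8:pt, 9:pt, 10:pt, 11:F, 12:F, 13:F, 14:F edges: (7,1,has); (7,2,hask); (7,4,has); (7,5,has); (11,0,has); (11,8,has); (11,10,has); (12,1,has); (12,8,has); (12,9,has); (13,4,has); (13,9,has); (13,10,has); (14,8,has); (14,9,has); (14,10,has)
final:
nodes: 0:pt, 1:pt, 2:pt, 4:pt, 5:pt, 7:F, 8:pt, 9:pt, 10:pt, 11:F, 12:F, 13:F, 14:F
edges: (7,1,has); (7,2,hask); (7,4,has); (7,5,has); (11,0,has); (11,8,has); (11,10,has); (12,1,has); (12,8,has); (12,9,has); (13,4,has); (13,9,has); (13,10,has); (14,8,has); (14,9,has); (14,10,has)


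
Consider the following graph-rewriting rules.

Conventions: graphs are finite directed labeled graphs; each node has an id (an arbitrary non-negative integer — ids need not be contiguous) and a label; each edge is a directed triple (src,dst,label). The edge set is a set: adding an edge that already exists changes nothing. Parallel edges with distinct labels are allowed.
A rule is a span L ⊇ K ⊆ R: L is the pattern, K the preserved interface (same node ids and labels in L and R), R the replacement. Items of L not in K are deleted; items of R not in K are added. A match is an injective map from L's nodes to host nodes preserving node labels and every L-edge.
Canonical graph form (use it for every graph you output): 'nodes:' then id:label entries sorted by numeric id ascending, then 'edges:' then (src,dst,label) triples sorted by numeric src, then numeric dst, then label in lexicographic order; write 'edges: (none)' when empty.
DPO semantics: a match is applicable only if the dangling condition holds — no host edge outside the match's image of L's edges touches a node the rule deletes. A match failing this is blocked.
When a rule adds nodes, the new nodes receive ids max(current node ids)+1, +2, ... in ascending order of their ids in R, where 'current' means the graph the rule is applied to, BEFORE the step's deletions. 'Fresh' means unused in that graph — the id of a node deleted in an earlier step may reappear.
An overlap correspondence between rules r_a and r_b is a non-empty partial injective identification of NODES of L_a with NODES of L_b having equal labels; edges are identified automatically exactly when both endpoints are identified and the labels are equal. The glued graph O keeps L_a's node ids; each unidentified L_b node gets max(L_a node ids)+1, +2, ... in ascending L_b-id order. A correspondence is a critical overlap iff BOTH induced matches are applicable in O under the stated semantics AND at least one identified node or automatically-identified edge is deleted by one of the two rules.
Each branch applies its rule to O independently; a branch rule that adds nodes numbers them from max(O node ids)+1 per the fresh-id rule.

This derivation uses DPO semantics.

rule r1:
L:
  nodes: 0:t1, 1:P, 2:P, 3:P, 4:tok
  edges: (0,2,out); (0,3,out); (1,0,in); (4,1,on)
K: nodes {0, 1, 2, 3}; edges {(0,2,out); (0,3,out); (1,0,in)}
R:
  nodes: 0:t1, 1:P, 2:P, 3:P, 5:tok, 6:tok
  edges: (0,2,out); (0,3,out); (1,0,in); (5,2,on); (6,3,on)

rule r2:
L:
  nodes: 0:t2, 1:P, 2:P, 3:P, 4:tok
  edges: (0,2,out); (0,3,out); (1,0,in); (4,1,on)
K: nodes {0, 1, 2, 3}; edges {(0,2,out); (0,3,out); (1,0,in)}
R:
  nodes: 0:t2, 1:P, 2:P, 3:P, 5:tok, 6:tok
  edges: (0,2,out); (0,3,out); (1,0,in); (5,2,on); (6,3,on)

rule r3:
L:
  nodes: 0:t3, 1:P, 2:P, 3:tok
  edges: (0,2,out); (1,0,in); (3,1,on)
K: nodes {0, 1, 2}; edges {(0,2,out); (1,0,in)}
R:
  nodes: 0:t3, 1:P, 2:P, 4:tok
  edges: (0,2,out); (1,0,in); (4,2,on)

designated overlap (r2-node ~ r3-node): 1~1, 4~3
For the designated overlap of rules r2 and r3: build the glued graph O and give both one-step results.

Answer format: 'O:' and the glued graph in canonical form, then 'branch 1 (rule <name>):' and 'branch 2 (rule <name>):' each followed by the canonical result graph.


O:
nodes: 0:t2, 1:P, 2:P, 3:P, 4:tok, 5:t3, 6:P
edges: (0,2,out); (0,3,out); (1,0,in); (1,5,in); (4,1,on); (5,6,out)
branch 1 (rule r2):
nodes: 0:t2, 1:P, 2:P, 3:P, 5:t3, 6:P, 7:tok, 8:tok
edges: (0,2,out); (0,3,out); (1,0,in); (1,5,in); (5,6,out); (7,2,on); (8,3,on)
branch 2 (rule r3):
nodes: 0:t2, 1:P, 2:P, 3:P, 5:t3, 6:P, 7:tok
edges: (0,2,out); (0,3,out); (1,0,in); (1,5,in); (5,6,out); (7,6,on)


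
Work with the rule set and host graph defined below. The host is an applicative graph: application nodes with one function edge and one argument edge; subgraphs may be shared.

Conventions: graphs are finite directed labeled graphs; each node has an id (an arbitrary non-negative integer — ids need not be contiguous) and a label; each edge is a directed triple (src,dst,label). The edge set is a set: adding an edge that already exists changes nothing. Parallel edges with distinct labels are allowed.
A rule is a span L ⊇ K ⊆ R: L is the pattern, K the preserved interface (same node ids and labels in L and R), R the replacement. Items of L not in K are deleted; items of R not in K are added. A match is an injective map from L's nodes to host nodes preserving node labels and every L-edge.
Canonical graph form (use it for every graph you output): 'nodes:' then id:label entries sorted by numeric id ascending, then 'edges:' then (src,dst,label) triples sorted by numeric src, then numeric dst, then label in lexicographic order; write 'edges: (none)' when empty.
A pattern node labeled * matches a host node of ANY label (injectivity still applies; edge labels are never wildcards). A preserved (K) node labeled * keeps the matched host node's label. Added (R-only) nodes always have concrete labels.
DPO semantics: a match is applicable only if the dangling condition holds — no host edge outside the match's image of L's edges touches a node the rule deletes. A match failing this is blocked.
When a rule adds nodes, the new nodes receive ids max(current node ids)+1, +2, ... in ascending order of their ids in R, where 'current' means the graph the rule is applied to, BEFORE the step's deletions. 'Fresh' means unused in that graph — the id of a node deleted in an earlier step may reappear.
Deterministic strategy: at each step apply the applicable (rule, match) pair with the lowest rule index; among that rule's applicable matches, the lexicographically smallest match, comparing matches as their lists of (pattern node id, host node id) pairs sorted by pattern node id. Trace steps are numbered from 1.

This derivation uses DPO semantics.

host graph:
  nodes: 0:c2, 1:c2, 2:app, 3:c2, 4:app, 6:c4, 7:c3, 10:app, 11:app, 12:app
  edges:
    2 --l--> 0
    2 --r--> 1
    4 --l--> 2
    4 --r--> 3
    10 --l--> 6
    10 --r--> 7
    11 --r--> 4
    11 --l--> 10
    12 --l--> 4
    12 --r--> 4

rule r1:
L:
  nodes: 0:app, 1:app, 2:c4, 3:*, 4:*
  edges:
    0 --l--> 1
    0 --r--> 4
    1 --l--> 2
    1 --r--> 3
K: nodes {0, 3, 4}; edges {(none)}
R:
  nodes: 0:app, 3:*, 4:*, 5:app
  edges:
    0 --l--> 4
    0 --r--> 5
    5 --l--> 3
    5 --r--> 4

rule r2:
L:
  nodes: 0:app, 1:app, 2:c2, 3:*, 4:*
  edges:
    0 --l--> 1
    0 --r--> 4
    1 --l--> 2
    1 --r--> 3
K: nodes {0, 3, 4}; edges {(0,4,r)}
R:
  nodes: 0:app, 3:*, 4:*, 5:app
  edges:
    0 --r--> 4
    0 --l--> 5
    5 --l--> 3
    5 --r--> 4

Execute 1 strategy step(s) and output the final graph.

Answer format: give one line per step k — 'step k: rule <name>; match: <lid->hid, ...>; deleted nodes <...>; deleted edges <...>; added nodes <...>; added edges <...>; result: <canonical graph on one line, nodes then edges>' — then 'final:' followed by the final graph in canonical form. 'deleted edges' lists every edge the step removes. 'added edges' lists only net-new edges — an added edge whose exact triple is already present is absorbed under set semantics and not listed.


step 1: rule r1; match: 0->11, 1->10, 2->6, 3->7, 4->4; deleted nodes 6, 10; deleted edges (10,6,l); (10,7,r); (11,4,r); (11,10,l); added nodes 13; added edges (11,4,l); (11,13,r); (13,4,r); (13,7,l); result: nodes: 0:c2, 1:c2, 2:app, 3:c2, 4:app, 7:c3, 11:app, 12:app, 13:app edges: (2,0,l); (2,1,r); (4,2,l); (4,3,r); (11,4,l); (11,13,r); (12,4,l); (12,4,r); (13,4,r); (13,7,l)
final:
nodes: 0:c2, 1:c2, 2:app, 3:c2, 4:app, 7:c3, 11:app, 12:app, 13:app
edges: (2,0,l); (2,1,r); (4,2,l); (4,3,r); (11,4,l); (11,13,r); (12,4,l); (12,4,r); (13,4,r); (13,7,l)


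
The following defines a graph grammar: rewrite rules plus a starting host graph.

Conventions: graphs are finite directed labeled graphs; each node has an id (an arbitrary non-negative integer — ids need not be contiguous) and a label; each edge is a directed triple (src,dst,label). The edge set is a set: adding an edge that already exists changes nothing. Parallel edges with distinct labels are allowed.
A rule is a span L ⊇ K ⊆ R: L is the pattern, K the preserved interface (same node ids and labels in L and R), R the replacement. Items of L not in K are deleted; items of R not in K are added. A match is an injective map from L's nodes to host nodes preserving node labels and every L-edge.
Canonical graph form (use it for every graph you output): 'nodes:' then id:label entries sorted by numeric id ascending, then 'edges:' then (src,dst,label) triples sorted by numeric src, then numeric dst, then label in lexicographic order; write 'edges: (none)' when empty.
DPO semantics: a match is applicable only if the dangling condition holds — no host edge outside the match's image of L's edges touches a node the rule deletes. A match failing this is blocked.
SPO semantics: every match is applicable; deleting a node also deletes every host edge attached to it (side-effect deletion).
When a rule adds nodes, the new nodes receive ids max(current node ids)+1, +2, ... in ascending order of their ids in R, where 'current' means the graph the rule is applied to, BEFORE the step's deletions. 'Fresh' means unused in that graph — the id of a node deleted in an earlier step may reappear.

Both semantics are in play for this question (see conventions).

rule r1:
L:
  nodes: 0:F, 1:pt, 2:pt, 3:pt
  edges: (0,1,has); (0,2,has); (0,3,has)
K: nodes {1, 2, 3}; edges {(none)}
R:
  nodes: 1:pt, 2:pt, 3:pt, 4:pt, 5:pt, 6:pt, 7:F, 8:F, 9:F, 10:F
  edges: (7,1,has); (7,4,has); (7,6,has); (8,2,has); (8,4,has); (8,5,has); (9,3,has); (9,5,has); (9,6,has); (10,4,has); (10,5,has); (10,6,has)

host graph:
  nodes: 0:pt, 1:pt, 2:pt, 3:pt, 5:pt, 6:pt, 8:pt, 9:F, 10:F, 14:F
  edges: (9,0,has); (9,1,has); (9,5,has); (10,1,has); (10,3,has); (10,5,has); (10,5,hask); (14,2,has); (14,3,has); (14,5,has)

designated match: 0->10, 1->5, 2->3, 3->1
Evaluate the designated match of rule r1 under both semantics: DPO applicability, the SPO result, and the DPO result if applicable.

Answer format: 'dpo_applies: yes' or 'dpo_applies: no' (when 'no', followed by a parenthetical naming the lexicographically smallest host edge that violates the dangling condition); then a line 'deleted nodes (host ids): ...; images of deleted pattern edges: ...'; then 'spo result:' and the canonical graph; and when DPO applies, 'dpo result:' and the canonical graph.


dpo_applies: no
(the rule deletes node 10, which keeps host edge (10,5,hask) outside the match image — the dangling condition fails, DPO blocks; SPO proceeds and side-deletes such edges)
deleted nodes (host ids): 10; images of deleted pattern edges: (10,1,has); (10,3,has); (10,5,has)
spo result:
nodes: 0:pt, 1:pt, 2:pt, 3:pt, 5:pt, 6:pt, 8:pt, 9:F, 14:F, 15:pt, 16:pt, 17:pt, 18:F, 19:F, 20:F, 21:F
edges: (9,0,has); (9,1,has); (9,5,has); (14,2,has); (14,3,has); (14,5,has); (18,5,has); (18,15,has); (18,17,has); (19,3,has); (19,15,has); (19,16,has); (20,1,has); (20,16,has); (20,17,has); (21,15,has); (21,16,has); (21,17,has)


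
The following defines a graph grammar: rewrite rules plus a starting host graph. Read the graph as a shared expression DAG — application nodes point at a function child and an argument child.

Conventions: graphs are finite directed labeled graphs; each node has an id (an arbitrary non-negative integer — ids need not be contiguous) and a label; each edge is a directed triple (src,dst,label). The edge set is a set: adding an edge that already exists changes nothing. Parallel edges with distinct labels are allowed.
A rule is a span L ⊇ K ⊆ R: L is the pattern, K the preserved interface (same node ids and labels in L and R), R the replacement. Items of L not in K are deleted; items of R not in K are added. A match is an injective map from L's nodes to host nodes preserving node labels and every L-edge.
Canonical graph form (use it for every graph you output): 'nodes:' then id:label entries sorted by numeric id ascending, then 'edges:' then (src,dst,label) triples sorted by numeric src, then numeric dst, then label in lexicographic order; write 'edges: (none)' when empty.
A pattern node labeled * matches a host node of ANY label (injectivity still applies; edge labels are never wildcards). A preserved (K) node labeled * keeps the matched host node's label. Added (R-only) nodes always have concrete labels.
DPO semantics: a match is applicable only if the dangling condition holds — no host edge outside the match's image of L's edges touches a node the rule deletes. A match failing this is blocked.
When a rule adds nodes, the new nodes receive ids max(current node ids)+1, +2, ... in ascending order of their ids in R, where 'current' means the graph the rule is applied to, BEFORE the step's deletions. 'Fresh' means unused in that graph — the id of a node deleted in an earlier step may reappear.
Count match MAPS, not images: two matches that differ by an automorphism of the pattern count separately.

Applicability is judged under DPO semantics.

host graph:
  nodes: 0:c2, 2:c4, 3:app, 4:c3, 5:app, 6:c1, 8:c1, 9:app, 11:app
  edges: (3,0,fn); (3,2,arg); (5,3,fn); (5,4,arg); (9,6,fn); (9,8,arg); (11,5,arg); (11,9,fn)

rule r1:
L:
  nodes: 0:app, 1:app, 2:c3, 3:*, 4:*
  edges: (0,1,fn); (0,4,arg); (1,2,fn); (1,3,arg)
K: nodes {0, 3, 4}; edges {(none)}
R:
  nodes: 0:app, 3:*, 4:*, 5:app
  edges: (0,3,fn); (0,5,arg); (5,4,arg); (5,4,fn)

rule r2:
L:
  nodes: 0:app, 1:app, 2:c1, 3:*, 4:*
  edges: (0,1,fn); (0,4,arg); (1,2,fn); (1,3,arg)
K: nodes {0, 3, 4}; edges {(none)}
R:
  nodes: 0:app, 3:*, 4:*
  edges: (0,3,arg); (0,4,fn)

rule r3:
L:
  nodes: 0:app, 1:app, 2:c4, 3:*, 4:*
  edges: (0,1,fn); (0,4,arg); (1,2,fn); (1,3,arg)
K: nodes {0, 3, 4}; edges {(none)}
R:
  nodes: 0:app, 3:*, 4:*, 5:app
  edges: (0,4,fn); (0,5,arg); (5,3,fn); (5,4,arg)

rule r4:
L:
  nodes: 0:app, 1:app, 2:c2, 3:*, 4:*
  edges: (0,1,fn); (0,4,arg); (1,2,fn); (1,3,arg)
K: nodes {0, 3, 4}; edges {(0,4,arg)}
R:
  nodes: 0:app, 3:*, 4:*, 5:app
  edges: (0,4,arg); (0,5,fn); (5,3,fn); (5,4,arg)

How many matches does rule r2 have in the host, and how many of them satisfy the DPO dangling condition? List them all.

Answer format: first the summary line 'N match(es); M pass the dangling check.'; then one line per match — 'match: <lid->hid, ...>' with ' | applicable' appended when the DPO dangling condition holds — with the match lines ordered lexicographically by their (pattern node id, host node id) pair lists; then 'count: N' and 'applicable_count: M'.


1 match(es); 1 pass the dangling check.
match: 0->11, 1->9, 2->6, 3->8, 4->5 | applicable
count: 1
applicable_count: 1


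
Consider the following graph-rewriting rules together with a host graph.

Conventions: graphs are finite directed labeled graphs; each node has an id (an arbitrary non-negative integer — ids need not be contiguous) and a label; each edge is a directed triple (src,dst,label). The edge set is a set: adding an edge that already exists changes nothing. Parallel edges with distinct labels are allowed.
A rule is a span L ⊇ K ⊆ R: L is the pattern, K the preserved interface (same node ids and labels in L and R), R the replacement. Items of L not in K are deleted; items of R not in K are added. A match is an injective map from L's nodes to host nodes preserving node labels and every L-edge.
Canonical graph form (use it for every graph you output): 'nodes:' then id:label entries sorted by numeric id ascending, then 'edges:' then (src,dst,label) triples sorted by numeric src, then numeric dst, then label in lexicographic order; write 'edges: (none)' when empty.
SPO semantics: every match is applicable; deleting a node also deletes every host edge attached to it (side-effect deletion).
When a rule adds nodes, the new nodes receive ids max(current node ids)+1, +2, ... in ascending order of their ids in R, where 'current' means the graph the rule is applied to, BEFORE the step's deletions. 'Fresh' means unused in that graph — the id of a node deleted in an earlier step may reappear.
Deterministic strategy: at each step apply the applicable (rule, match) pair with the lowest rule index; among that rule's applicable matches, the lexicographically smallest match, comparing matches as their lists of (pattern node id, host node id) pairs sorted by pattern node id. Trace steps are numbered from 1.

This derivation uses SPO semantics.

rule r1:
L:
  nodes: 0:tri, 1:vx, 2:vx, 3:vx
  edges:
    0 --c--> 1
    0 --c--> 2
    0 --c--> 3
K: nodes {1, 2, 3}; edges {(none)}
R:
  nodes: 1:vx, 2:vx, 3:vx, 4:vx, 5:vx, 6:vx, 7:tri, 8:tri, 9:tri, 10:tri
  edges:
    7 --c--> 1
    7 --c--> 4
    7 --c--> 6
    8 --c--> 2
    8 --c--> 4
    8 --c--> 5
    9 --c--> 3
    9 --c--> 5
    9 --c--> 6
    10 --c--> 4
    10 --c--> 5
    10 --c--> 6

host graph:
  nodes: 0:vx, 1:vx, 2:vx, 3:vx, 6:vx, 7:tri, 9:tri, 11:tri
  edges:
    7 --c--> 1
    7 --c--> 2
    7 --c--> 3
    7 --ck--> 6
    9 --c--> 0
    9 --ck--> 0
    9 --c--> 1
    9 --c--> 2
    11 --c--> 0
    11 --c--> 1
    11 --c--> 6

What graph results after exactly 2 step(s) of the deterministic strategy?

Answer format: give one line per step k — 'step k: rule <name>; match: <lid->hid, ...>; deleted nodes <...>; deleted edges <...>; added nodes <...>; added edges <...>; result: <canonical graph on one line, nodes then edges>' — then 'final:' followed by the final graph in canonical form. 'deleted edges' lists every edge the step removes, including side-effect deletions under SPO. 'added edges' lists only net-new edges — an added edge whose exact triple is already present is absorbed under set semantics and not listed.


step 1: rule r1; match: 0->7, 1->1, 2->2, 3->3; deleted nodes 7; deleted edges (7,1,c); (7,2,c); (7,3,c); (7,6,ck); added nodes 12, 13, 14, 15, 16, 17, 18; added edges (15,1,c); (15,12,c); (15,14,c); (16,2,c); (16,12,c); (16,13,c); (17,3,c); (17,13,c); (17,14,c); (18,12,c); (18,13,c); (18,14,c); result: nodes: 0:vx, 1:vx, 2:vx, 3:vx, 6:vx, 9:tri, 11:tri, 12:vx, 13:vx, 14:vx, 15:tri, 16:tri, 17:tri, 18:tri edges: (9,0,c); (9,0,ck); (9,1,c); (9,2,c); (11,0,c); (11,1,c); (11,6,c); (15,1,c); (15,12,c); (15,14,c); (16,2,c); (16,12,c); (16,13,c); (17,3,c); (17,13,c); (17,14,c); (18,12,c); (18,13,c); (18,14,c)
step 2: rule r1; match: 0->9, 1->0, 2->1, 3->2; deleted nodes 9; deleted edges (9,0,c); (9,0,ck); (9,1,c); (9,2,c); added nodes 19, 20, 21, 22, 23, 24, 25; added edges (22,0,c); (22,19,c); (22,21,c); (23,1,c); (23,19,c); (23,20,c); (24,2,c); (24,20,c); (24,21,c); (25,19,c); (25,20,c); (25,21,c); result: nodes: 0:vx, 1:vx, 2:vx, 3:vx, 6:vx, 11:tri, 12:vx, 13:vx, 14:vx, 15:tri, 16:tri, 17:tri, 18:tri, 19:vx, 20:vx, 21:vx, 22:tri, 23:tri, 24:tri, 25:tri edges: (11,0,c); (11,1,c); (11,6,c); (15,1,c); (15,12,c); (15,14,c); (16,2,c); (16,12,c); (16,13,c); (17,3,c); (17,13,c); (17,14,c); (18,12,c); (18,13,c); (18,14,c); (22,0,c); (22,19,c); (22,21,c); (23,1,c); (23,19,c); (23,20,c); (24,2,c); (24,20,c); (24,21,c); (25,19,c); (25,20,c); (25,21,c)
final:
nodes: 0:vx, 1:vx, 2:vx, 3:vx, 6:vx, 11:tri, 12:vx, 13:vx, 14:vx, 15:tri, 16:tri, 17:tri, 18:tri, 19:vx, 20:vx, 21:vx, 22:tri, 23:tri, 24:tri, 25:tri
edges: (11,0,c); (11,1,c); (11,6,c); (15,1,c); (15,12,c); (15,14,c); (16,2,c); (16,12,c); (16,13,c); (17,3,c); (17,13,c); (17,14,c); (18,12,c); (18,13,c); (18,14,c); (22,0,c); (22,19,c); (22,21,c); (23,1,c); (23,19,c); (23,20,c); (24,2,c); (24,20,c); (24,21,c); (25,19,c); (25,20,c); (25,21,c)


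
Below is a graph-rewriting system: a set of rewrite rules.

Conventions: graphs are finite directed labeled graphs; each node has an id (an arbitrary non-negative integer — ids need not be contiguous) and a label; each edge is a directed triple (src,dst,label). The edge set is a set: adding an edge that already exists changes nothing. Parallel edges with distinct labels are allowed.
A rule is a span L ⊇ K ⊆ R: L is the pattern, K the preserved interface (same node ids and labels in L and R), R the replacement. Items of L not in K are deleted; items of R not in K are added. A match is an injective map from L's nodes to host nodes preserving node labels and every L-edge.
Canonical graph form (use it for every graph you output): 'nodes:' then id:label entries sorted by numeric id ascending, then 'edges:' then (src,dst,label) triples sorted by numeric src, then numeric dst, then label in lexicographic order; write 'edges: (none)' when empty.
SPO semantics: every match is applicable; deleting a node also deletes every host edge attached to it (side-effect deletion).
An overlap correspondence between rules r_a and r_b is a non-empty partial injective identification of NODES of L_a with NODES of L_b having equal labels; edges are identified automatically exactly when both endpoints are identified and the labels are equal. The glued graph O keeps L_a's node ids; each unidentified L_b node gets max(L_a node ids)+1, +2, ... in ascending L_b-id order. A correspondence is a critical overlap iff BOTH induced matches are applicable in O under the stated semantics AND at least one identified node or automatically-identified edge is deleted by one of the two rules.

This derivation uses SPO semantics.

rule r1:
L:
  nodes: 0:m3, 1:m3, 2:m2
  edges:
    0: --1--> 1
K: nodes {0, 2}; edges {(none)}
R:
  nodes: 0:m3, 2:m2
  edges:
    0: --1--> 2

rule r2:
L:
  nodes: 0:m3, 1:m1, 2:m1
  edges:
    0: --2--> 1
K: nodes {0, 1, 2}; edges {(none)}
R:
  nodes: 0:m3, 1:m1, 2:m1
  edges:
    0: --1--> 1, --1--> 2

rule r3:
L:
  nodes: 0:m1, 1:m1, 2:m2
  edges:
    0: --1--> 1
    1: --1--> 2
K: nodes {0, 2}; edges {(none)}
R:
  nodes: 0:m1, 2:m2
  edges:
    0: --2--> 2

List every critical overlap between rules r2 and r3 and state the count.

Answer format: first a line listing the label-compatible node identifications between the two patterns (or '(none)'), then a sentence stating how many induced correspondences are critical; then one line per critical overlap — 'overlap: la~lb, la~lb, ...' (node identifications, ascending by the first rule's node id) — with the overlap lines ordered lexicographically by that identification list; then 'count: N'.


label-compatible node identifications between L(r2) and L(r3): 1~0, 1~1, 2~0, 2~1
4 of the induced correspondences are critical overlaps of r2 and r3.
overlap: 1~0, 2~1
overlap: 1~1
overlap: 1~1, 2~0
overlap: 2~1
count: 4


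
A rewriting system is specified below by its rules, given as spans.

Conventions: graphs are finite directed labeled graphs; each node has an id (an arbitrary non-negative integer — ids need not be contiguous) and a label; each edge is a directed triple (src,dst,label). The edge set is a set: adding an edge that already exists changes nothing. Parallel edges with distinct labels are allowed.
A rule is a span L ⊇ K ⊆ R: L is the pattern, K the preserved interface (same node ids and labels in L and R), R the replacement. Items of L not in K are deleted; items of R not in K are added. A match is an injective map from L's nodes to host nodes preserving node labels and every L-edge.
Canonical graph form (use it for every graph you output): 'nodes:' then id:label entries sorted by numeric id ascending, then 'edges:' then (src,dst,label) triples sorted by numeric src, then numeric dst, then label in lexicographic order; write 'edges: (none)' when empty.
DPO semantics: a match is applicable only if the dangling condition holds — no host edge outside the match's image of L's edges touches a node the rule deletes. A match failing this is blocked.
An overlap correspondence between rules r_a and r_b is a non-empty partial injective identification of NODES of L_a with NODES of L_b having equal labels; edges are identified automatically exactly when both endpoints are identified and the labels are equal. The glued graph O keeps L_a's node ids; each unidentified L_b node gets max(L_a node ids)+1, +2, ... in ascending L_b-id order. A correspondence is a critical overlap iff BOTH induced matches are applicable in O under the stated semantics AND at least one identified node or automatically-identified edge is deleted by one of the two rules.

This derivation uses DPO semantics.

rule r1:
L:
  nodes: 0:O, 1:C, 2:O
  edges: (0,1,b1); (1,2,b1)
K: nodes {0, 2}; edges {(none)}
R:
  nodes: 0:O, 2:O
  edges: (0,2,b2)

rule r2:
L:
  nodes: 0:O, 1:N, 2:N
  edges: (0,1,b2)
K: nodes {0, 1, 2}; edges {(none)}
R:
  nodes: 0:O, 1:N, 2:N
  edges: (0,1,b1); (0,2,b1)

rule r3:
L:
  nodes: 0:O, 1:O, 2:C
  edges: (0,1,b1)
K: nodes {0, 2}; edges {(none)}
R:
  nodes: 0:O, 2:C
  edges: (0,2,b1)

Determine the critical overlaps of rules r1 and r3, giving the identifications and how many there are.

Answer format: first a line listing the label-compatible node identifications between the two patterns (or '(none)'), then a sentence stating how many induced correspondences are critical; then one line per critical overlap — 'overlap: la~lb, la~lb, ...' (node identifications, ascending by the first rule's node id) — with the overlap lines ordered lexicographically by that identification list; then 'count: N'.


label-compatible node identifications between L(r1) and L(r3): 0~0, 0~1, 1~2, 2~0, 2~1
3 of the induced correspondences are critical overlaps of r1 and r3.
overlap: 0~0, 1~2
overlap: 1~2
overlap: 1~2, 2~0
count: 3
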